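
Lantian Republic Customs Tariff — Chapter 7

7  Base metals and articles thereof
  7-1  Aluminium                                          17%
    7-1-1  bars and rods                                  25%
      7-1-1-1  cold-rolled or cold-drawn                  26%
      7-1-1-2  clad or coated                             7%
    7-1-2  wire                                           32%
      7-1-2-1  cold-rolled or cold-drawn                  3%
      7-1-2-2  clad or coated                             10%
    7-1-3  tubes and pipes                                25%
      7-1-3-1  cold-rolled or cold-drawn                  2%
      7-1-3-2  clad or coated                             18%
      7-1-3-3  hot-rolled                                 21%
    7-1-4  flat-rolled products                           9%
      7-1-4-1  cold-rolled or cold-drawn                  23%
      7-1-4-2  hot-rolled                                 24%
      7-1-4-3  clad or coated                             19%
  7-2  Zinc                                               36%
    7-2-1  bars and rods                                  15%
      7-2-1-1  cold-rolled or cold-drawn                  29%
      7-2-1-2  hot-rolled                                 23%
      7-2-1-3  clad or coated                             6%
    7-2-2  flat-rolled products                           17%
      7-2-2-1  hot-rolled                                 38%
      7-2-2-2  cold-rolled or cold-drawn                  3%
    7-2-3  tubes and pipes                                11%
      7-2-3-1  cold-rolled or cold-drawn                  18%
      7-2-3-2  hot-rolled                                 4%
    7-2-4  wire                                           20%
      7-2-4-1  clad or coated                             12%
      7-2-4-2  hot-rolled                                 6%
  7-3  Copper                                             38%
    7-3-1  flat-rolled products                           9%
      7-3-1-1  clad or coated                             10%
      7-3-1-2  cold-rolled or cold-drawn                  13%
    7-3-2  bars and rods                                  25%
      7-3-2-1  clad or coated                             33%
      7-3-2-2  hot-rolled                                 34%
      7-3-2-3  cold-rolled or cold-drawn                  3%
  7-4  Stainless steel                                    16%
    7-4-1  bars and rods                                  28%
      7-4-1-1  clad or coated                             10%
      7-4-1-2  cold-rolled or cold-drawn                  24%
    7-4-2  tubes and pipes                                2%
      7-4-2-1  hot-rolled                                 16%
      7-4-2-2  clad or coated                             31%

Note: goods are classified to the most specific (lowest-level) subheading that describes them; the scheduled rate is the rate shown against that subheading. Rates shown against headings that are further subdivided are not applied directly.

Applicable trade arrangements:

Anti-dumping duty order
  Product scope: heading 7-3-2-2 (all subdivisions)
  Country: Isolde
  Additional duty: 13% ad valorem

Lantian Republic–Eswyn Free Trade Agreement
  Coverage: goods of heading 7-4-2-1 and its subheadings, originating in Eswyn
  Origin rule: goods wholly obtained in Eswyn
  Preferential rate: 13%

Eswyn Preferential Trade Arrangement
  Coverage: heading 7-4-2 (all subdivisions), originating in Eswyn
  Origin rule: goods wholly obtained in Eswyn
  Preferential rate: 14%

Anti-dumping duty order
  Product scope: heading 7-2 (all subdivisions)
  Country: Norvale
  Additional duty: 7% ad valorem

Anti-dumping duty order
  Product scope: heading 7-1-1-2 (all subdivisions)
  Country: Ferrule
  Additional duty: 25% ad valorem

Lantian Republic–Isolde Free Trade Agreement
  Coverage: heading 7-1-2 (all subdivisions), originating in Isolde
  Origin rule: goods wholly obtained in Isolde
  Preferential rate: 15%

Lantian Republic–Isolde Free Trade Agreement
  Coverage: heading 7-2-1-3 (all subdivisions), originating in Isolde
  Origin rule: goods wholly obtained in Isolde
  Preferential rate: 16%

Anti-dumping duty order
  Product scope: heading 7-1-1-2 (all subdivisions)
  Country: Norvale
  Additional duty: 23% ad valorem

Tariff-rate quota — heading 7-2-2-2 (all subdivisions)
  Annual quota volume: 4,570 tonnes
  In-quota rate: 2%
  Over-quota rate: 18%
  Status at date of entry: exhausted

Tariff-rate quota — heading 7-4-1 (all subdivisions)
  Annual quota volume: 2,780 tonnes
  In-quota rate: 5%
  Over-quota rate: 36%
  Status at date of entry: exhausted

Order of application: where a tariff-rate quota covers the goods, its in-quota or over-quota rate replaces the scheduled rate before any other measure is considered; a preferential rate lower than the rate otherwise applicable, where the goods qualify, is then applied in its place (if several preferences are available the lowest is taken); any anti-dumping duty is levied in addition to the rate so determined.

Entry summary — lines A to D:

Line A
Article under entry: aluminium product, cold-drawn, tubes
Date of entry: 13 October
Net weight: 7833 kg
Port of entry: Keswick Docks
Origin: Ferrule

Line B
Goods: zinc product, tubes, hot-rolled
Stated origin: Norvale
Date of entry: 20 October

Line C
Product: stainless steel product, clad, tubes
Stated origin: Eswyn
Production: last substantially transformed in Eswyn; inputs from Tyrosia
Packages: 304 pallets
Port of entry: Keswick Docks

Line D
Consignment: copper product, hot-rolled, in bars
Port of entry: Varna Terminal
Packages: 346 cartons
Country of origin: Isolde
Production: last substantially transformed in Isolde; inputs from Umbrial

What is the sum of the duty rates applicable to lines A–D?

Line A: aluminium → 7-1; tubes → 7-1-3; cold-drawn → 7-1-3-1. Scheduled 2%. No special measure applies. → 2%.
Line B: zinc → 7-2; tubes → 7-2-3; hot-rolled → 7-2-3-2. Scheduled 4%. anti-dumping (Norvale, 7-2): +7%; total 4% + 7% = 11%. → 11%.
Line C: stainless steel → 7-4; tubes → 7-4-2; clad → 7-4-2-2. Scheduled 31%. Eswyn agreement on 7-4-2-1: 7-4-2-2 not covered; Eswyn agreement on 7-4-2: not wholly obtained. → 31%.
Line D: copper → 7-3; in bars → 7-3-2; hot-rolled → 7-3-2-2. Scheduled 34%. Isolde agreement on 7-1-2: 7-3-2-2 not covered; Isolde agreement on 7-2-1-3: 7-3-2-2 not covered; anti-dumping (Isolde, 7-3-2-2): +13%; total 34% + 13% = 47%. → 47%.
Sum: 2% + 11% + 31% + 47% = 91%.

91%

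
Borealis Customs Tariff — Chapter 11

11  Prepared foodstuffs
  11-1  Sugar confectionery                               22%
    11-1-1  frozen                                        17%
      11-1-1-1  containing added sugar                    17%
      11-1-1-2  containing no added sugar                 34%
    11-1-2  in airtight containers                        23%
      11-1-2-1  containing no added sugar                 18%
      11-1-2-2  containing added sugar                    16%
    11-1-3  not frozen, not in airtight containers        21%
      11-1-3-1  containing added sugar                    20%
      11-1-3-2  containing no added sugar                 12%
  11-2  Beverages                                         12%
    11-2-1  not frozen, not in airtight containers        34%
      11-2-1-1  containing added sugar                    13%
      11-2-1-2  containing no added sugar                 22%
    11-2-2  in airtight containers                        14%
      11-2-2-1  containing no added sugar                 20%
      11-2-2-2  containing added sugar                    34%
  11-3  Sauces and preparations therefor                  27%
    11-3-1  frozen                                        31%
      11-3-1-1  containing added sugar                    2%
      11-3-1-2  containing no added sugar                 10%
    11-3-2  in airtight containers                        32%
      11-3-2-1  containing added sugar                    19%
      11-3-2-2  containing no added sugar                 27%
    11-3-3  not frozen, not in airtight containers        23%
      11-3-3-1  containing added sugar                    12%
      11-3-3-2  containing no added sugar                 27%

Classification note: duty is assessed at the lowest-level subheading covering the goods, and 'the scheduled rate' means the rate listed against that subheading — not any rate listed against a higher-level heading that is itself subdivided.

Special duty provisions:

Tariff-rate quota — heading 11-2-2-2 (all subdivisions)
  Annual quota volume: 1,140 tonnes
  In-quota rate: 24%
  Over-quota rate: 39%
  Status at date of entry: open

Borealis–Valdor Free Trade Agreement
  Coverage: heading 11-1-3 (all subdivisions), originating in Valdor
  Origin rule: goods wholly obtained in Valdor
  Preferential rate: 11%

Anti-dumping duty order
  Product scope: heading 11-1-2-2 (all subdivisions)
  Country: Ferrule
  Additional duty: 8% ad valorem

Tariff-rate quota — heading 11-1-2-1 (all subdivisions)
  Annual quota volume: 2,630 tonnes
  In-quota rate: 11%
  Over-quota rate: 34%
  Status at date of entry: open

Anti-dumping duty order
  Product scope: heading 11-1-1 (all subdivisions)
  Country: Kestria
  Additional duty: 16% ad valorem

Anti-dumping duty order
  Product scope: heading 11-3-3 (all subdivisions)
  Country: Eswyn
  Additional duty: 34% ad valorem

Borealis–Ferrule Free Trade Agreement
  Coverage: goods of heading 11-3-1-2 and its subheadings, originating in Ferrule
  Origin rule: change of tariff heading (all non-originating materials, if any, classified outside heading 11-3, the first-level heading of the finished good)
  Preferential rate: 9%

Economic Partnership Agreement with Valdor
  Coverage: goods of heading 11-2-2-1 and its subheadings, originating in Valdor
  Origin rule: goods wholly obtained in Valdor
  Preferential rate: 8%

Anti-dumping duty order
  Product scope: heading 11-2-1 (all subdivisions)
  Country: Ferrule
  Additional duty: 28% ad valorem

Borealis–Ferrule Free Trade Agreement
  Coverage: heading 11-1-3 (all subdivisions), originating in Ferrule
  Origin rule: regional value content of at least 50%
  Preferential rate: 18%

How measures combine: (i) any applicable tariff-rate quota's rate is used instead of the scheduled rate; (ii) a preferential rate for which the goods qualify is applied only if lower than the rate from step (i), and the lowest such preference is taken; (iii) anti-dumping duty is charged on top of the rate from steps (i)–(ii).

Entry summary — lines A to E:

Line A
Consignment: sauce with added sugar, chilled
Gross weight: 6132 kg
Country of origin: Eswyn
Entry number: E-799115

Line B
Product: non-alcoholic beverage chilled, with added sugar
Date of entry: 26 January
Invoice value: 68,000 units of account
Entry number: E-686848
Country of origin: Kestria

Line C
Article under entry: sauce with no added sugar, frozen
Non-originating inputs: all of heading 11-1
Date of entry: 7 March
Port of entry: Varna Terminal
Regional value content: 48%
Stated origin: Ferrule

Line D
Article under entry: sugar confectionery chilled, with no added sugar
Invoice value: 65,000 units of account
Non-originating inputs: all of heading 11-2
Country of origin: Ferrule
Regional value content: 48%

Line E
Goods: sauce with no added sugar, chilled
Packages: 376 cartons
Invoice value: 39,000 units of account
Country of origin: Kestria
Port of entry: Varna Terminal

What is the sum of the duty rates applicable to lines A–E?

107%

Line A: sauce → 11-3; chilled → 11-3-3; with added sugar → 11-3-3-1. Scheduled 12%. anti-dumping (Eswyn, 11-3-3): +34%; total 12% + 34% = 46%. → 46%.
Line B: non-alcoholic beverage → 11-2; chilled → 11-2-1; with added sugar → 11-2-1-1. Scheduled 13%. No special measure applies. → 13%.
Line C: sauce → 11-3; frozen → 11-3-1; with no added sugar → 11-3-1-2. Scheduled 10%. Ferrule agreement on 11-3-1-2: CTH met → 9% available; Ferrule agreement on 11-1-3: 11-3-1-2 not covered; preferential 9%. → 9%.
Line D: sugar confectionery → 11-1; chilled → 11-1-3; with no added sugar → 11-1-3-2. Scheduled 12%. Ferrule agreement on 11-3-1-2: 11-1-3-2 not covered; Ferrule agreement on 11-1-3: RVC < 50%. → 12%.
Line E: sauce → 11-3; chilled → 11-3-3; with no added sugar → 11-3-3-2. Scheduled 27%. No special measure applies. → 27%.
Sum: 46% + 13% + 9% + 12% + 27% = 107%.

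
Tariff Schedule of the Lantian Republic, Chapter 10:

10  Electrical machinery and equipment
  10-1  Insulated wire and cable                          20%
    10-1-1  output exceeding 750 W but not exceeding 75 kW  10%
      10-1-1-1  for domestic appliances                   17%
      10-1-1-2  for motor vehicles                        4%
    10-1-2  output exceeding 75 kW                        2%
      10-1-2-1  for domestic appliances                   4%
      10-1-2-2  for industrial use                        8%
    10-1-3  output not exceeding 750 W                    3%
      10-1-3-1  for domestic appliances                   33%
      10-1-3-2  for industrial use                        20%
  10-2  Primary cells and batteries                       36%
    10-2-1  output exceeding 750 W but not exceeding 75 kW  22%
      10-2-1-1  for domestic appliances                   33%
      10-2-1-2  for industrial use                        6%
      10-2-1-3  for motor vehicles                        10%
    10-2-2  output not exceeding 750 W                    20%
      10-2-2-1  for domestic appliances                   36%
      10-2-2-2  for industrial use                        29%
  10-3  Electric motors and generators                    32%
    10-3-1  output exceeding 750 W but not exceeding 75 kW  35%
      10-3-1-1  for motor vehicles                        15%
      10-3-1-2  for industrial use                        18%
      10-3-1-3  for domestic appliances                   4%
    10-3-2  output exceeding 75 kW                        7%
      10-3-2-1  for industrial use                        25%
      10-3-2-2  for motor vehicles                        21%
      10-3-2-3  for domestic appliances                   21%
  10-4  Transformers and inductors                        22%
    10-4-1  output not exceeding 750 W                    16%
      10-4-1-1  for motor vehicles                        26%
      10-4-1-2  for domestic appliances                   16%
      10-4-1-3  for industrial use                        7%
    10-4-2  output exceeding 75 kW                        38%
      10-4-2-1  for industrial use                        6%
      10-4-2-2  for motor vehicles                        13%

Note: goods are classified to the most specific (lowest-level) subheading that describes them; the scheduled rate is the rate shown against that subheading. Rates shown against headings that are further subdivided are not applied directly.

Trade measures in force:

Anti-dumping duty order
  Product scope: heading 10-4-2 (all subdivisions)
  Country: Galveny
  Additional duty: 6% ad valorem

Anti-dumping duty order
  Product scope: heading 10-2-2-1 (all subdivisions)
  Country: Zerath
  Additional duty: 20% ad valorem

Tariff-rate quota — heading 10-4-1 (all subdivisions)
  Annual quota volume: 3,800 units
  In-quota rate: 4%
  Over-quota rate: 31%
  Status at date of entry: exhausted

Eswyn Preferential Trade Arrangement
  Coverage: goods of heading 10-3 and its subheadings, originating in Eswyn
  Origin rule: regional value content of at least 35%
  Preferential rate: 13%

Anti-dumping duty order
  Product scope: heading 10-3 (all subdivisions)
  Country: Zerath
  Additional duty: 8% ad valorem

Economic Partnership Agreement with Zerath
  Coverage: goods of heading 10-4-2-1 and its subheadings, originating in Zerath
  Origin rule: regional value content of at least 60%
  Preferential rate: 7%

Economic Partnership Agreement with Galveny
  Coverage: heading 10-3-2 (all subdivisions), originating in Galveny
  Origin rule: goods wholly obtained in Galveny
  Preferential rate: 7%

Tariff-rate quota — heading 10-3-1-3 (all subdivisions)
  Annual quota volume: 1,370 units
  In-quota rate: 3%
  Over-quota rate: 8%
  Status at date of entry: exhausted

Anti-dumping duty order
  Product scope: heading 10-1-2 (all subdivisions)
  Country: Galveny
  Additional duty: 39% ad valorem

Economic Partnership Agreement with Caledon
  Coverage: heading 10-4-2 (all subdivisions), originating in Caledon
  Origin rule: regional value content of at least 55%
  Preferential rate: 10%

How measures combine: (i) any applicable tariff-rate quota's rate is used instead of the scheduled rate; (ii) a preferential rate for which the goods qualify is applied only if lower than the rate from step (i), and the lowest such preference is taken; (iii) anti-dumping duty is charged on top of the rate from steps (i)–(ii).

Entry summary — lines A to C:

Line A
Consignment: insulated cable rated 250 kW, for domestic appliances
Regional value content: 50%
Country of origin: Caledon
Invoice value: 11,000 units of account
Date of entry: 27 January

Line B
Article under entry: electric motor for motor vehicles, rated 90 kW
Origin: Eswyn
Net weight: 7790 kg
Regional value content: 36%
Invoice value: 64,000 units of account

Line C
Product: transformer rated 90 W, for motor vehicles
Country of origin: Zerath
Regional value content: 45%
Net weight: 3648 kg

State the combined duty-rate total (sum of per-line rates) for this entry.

48%

Line A: insulated cable → 10-1; rated 250 kW → 10-1-2; for domestic appliances → 10-1-2-1. Scheduled 4%. Caledon agreement on 10-4-2: 10-1-2-1 not covered. → 4%.
Line B: electric motor → 10-3; rated 90 kW → 10-3-2; for motor vehicles → 10-3-2-2. Scheduled 21%. Eswyn agreement on 10-3: RVC ≥ 35% → 13% available; preferential 13%. → 13%.
Line C: transformer → 10-4; rated 90 W → 10-4-1; for motor vehicles → 10-4-1-1. Scheduled 26%. quota on 10-4-1 exhausted → over-quota 31%; Zerath agreement on 10-4-2-1: 10-4-1-1 not covered. → 31%.
Sum: 4% + 13% + 31% = 48%.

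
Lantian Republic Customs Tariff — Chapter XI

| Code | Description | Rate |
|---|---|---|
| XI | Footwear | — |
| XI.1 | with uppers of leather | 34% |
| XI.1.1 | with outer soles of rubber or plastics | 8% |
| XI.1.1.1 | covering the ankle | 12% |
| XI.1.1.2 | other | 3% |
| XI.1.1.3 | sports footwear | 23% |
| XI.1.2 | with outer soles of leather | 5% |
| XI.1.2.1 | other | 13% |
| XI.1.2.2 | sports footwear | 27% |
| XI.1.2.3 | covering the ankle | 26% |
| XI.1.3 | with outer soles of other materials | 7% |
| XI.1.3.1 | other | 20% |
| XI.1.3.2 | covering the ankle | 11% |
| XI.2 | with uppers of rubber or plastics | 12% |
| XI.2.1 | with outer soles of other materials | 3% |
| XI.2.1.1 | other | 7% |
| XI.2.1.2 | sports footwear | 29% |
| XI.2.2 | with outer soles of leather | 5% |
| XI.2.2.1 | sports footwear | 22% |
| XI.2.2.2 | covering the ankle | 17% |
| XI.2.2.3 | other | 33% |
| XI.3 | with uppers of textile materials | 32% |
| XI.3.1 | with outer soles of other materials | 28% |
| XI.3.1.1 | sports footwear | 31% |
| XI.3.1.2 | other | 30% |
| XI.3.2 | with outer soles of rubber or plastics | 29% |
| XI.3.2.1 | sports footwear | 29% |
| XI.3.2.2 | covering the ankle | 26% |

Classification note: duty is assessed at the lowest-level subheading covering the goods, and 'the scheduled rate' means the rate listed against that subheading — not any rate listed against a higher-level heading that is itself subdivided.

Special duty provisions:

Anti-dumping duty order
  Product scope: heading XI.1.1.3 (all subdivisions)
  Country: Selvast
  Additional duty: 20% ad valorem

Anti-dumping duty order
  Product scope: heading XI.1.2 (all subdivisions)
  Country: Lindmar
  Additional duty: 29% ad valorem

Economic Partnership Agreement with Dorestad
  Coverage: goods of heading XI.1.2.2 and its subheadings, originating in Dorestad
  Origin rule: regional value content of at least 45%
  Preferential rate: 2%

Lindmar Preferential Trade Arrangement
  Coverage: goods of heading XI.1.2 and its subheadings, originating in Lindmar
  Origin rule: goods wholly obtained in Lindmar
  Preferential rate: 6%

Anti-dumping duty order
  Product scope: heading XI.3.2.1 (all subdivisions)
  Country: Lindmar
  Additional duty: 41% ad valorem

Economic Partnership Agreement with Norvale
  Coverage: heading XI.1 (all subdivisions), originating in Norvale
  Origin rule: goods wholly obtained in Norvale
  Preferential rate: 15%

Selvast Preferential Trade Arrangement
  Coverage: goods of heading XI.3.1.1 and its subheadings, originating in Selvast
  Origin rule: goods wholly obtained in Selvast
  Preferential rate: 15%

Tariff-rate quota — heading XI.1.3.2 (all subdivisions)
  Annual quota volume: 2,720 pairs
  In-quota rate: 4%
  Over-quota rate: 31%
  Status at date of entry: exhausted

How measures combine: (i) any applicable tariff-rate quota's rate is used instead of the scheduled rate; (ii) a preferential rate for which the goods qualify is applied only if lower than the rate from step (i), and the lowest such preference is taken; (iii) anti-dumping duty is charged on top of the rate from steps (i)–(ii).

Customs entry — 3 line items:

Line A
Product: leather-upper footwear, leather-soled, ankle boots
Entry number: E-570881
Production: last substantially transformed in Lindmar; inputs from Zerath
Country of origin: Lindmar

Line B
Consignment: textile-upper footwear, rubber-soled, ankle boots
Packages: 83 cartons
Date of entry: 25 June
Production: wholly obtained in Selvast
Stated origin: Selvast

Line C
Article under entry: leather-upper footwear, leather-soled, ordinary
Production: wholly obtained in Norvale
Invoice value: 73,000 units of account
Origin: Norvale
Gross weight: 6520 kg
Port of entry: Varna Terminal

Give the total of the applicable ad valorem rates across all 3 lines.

94%

Line A: leather-upper → XI.1; leather-soled → XI.1.2; ankle boots → XI.1.2.3. Scheduled 26%. Lindmar agreement on XI.1.2: not wholly obtained; anti-dumping (Lindmar, XI.1.2): +29%; total 26% + 29% = 55%. → 55%.
Line B: textile-upper → XI.3; rubber-soled → XI.3.2; ankle boots → XI.3.2.2. Scheduled 26%. Selvast agreement on XI.3.1.1: XI.3.2.2 not covered. → 26%.
Line C: leather-upper → XI.1; leather-soled → XI.1.2; ordinary → XI.1.2.1. Scheduled 13%. Norvale agreement on XI.1: wholly obtained → 15% available; preference 15% not lower than 13% → no reduction. → 13%.
Sum: 55% + 26% + 13% = 94%.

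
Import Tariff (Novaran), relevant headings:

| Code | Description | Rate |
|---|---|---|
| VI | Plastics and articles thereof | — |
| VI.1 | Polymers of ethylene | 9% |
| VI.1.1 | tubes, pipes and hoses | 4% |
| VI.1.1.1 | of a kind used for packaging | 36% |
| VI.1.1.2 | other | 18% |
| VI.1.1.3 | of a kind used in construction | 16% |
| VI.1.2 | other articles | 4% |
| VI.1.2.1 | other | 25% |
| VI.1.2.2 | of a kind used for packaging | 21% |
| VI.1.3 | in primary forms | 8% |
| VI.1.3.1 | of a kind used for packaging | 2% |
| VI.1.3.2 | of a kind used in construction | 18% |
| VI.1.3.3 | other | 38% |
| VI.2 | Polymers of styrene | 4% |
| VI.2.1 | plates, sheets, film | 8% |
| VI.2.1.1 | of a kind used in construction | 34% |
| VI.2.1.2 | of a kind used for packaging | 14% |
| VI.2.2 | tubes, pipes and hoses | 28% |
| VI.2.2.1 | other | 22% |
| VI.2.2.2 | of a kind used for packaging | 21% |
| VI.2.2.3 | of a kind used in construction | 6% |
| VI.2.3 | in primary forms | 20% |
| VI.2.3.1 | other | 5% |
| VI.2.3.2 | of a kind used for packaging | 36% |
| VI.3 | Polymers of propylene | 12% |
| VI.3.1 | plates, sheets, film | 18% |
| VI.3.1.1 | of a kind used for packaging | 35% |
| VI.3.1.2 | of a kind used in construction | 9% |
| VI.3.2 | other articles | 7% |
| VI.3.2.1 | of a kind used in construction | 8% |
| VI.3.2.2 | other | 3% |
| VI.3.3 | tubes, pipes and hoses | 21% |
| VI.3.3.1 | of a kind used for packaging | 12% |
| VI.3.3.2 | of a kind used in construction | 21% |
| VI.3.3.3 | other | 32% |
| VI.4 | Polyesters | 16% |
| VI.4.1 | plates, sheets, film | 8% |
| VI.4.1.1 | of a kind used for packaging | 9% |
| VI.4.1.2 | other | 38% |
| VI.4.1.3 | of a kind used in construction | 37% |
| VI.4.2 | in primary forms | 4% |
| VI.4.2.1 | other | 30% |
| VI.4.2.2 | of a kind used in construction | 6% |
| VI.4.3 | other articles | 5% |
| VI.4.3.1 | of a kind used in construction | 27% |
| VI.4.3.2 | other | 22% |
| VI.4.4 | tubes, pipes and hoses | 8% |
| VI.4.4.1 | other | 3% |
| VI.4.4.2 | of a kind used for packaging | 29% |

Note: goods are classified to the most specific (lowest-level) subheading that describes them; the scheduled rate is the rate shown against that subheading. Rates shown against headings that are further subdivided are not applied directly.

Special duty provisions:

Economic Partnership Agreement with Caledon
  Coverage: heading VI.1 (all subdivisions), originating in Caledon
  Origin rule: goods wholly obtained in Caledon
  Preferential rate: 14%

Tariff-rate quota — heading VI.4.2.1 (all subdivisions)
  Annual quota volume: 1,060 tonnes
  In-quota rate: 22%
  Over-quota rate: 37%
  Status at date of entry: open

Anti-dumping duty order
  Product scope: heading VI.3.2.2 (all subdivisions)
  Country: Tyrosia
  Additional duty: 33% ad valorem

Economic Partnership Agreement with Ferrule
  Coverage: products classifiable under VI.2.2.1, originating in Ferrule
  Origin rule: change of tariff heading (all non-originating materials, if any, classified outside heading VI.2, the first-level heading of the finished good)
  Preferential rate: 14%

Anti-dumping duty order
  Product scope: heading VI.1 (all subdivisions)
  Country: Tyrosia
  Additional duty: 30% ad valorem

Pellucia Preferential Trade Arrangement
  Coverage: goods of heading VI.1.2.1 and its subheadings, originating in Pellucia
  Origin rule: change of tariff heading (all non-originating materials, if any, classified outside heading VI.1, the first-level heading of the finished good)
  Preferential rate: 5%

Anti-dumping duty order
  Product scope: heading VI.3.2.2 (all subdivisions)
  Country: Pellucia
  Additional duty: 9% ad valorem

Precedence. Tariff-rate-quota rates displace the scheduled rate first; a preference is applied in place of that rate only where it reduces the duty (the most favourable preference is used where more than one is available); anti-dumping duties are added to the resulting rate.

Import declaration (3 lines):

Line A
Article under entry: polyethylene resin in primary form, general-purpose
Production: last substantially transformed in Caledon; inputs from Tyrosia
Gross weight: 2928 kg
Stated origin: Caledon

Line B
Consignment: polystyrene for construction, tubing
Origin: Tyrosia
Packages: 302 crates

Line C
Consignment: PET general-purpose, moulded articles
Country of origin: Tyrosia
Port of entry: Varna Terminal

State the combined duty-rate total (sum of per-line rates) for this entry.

Line A: polyethylene → VI.1; resin in primary form → VI.1.3; general-purpose → VI.1.3.3. Scheduled 38%. Caledon agreement on VI.1: not wholly obtained. → 38%.
Line B: polystyrene → VI.2; tubing → VI.2.2; for construction → VI.2.2.3. Scheduled 6%. No special measure applies. → 6%.
Line C: PET → VI.4; moulded articles → VI.4.3; general-purpose → VI.4.3.2. Scheduled 22%. No special measure applies. → 22%.
Sum: 38% + 6% + 22% = 66%.

66%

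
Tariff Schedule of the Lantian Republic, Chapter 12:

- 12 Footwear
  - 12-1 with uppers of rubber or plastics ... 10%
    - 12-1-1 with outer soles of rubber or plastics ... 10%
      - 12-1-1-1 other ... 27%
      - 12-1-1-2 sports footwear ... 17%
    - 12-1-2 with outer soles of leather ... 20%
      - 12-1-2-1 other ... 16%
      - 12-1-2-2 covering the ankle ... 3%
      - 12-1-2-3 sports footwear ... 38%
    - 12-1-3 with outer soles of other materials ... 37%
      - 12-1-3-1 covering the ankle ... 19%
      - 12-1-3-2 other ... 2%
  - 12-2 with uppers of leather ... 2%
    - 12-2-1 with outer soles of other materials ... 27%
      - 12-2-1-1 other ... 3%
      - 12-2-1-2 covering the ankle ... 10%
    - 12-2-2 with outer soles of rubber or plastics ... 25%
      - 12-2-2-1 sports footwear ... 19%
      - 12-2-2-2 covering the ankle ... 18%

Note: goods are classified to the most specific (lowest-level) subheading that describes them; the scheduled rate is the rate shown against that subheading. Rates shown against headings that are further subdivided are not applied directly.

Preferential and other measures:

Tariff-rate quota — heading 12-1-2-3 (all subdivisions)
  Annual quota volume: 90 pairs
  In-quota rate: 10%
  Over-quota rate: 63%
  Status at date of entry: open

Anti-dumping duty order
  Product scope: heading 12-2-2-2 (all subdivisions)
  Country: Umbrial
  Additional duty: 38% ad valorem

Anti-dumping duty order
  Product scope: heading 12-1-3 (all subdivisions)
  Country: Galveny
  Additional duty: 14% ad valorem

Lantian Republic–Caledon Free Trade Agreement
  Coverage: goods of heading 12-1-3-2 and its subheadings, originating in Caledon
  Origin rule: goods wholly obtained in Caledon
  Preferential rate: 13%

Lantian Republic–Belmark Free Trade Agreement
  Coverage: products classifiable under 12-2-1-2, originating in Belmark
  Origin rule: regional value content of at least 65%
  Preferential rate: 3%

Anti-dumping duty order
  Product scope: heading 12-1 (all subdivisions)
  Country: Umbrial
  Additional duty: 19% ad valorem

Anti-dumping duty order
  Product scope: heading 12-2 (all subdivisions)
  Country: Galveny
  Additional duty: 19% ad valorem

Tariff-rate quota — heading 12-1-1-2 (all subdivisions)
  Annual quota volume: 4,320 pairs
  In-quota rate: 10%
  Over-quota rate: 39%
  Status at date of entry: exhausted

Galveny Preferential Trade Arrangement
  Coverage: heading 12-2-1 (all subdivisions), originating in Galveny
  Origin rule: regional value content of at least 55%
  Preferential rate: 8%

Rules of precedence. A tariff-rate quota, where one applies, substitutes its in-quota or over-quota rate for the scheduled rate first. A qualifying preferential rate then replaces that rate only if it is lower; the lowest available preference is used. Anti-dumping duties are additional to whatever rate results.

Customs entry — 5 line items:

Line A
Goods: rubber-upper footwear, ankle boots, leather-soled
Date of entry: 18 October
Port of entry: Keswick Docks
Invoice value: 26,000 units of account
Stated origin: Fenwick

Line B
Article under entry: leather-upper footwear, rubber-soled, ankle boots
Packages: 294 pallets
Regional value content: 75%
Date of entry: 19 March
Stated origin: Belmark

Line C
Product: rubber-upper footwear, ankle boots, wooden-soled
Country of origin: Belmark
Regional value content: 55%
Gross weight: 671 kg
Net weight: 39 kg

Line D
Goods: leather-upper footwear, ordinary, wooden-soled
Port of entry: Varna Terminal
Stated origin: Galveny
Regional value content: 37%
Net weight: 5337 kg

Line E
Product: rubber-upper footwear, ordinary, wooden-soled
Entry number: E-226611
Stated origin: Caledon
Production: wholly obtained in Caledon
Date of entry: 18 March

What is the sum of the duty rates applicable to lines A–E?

Line A: rubber-upper → 12-1; leather-soled → 12-1-2; ankle boots → 12-1-2-2. Scheduled 3%. No special measure applies. → 3%.
Line B: leather-upper → 12-2; rubber-soled → 12-2-2; ankle boots → 12-2-2-2. Scheduled 18%. Belmark agreement on 12-2-1-2: 12-2-2-2 not covered. → 18%.
Line C: rubber-upper → 12-1; wooden-soled → 12-1-3; ankle boots → 12-1-3-1. Scheduled 19%. Belmark agreement on 12-2-1-2: 12-1-3-1 not covered. → 19%.
Line D: leather-upper → 12-2; wooden-soled → 12-2-1; ordinary → 12-2-1-1. Scheduled 3%. Galveny agreement on 12-2-1: RVC < 55%; anti-dumping (Galveny, 12-2): +19%; total 3% + 19% = 22%. → 22%.
Line E: rubber-upper → 12-1; wooden-soled → 12-1-3; ordinary → 12-1-3-2. Scheduled 2%. Caledon agreement on 12-1-3-2: wholly obtained → 13% available; preference 13% not lower than 2% → no reduction. → 2%.
Sum: 3% + 18% + 19% + 22% + 2% = 64%.

64%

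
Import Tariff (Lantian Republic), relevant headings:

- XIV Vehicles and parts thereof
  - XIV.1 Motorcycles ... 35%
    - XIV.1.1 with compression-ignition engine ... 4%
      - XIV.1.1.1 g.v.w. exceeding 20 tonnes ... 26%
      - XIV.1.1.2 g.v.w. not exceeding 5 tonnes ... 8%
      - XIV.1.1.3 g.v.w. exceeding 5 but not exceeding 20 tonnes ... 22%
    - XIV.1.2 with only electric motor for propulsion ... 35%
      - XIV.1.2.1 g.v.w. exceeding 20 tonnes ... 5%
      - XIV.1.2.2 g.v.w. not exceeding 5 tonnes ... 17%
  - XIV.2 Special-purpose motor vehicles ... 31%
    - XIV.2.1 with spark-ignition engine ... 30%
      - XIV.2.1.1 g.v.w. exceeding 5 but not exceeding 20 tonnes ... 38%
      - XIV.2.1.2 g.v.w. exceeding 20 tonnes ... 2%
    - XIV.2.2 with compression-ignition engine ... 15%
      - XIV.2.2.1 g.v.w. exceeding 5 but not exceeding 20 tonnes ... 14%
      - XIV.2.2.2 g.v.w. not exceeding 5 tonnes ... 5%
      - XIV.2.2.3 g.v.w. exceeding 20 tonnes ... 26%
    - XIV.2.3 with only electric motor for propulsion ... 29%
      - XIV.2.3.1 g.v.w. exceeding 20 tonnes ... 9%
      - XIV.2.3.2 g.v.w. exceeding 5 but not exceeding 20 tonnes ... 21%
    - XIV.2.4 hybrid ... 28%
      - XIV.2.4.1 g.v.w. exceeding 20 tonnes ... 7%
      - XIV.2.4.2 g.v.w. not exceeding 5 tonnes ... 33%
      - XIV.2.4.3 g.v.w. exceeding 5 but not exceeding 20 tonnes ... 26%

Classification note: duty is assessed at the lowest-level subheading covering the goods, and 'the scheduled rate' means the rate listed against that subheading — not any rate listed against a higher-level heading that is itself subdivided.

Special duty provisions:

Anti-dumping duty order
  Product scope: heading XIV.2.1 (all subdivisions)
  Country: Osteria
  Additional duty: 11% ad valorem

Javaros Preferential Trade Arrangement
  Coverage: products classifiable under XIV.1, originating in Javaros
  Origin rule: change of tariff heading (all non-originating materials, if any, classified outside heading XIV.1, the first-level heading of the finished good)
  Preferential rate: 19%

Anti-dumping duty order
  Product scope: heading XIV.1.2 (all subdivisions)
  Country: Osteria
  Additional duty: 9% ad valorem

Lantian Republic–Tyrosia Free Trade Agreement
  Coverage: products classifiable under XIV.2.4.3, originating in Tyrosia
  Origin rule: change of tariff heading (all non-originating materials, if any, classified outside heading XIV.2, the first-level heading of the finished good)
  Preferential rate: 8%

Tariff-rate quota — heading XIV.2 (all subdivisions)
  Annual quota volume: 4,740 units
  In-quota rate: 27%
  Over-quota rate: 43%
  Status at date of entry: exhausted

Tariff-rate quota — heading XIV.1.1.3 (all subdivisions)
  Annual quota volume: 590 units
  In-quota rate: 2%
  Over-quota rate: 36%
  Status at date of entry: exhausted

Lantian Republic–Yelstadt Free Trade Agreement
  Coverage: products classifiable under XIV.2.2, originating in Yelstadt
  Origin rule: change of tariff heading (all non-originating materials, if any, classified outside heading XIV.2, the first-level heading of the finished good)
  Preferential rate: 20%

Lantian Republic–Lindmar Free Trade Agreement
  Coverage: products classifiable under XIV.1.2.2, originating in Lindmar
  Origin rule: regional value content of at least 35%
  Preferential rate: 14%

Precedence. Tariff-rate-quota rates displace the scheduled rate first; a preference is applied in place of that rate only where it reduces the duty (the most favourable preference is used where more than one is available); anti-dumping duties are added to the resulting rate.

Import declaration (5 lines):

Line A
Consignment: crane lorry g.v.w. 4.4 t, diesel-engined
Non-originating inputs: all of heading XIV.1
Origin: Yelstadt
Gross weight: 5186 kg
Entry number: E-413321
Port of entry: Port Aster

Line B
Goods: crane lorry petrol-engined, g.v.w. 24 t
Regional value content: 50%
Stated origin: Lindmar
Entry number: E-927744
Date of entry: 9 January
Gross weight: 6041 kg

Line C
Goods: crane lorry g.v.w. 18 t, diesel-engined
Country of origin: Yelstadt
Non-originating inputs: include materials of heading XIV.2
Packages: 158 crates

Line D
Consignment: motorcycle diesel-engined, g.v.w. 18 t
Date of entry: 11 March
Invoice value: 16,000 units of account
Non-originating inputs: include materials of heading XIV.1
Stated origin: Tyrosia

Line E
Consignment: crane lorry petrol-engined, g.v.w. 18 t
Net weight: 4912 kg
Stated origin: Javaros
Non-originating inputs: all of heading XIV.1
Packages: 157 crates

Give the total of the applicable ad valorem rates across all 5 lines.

Line A: crane lorry → XIV.2; diesel-engined → XIV.2.2; g.v.w. 4.4 t → XIV.2.2.2. Scheduled 5%. quota on XIV.2 exhausted → over-quota 43%; Yelstadt agreement on XIV.2.2: CTH met → 20% available; preferential 20%. → 20%.
Line B: crane lorry → XIV.2; petrol-engined → XIV.2.1; g.v.w. 24 t → XIV.2.1.2. Scheduled 2%. quota on XIV.2 exhausted → over-quota 43%; Lindmar agreement on XIV.1.2.2: XIV.2.1.2 not covered. → 43%.
Line C: crane lorry → XIV.2; diesel-engined → XIV.2.2; g.v.w. 18 t → XIV.2.2.1. Scheduled 14%. quota on XIV.2 exhausted → over-quota 43%; Yelstadt agreement on XIV.2.2: CTH not met. → 43%.
Line D: motorcycle → XIV.1; diesel-engined → XIV.1.1; g.v.w. 18 t → XIV.1.1.3. Scheduled 22%. quota on XIV.1.1.3 exhausted → over-quota 36%; Tyrosia agreement on XIV.2.4.3: XIV.1.1.3 not covered. → 36%.
Line E: crane lorry → XIV.2; petrol-engined → XIV.2.1; g.v.w. 18 t → XIV.2.1.1. Scheduled 38%. quota on XIV.2 exhausted → over-quota 43%; Javaros agreement on XIV.1: XIV.2.1.1 not covered. → 43%.
Sum: 20% + 43% + 43% + 36% + 43% = 185%.

185%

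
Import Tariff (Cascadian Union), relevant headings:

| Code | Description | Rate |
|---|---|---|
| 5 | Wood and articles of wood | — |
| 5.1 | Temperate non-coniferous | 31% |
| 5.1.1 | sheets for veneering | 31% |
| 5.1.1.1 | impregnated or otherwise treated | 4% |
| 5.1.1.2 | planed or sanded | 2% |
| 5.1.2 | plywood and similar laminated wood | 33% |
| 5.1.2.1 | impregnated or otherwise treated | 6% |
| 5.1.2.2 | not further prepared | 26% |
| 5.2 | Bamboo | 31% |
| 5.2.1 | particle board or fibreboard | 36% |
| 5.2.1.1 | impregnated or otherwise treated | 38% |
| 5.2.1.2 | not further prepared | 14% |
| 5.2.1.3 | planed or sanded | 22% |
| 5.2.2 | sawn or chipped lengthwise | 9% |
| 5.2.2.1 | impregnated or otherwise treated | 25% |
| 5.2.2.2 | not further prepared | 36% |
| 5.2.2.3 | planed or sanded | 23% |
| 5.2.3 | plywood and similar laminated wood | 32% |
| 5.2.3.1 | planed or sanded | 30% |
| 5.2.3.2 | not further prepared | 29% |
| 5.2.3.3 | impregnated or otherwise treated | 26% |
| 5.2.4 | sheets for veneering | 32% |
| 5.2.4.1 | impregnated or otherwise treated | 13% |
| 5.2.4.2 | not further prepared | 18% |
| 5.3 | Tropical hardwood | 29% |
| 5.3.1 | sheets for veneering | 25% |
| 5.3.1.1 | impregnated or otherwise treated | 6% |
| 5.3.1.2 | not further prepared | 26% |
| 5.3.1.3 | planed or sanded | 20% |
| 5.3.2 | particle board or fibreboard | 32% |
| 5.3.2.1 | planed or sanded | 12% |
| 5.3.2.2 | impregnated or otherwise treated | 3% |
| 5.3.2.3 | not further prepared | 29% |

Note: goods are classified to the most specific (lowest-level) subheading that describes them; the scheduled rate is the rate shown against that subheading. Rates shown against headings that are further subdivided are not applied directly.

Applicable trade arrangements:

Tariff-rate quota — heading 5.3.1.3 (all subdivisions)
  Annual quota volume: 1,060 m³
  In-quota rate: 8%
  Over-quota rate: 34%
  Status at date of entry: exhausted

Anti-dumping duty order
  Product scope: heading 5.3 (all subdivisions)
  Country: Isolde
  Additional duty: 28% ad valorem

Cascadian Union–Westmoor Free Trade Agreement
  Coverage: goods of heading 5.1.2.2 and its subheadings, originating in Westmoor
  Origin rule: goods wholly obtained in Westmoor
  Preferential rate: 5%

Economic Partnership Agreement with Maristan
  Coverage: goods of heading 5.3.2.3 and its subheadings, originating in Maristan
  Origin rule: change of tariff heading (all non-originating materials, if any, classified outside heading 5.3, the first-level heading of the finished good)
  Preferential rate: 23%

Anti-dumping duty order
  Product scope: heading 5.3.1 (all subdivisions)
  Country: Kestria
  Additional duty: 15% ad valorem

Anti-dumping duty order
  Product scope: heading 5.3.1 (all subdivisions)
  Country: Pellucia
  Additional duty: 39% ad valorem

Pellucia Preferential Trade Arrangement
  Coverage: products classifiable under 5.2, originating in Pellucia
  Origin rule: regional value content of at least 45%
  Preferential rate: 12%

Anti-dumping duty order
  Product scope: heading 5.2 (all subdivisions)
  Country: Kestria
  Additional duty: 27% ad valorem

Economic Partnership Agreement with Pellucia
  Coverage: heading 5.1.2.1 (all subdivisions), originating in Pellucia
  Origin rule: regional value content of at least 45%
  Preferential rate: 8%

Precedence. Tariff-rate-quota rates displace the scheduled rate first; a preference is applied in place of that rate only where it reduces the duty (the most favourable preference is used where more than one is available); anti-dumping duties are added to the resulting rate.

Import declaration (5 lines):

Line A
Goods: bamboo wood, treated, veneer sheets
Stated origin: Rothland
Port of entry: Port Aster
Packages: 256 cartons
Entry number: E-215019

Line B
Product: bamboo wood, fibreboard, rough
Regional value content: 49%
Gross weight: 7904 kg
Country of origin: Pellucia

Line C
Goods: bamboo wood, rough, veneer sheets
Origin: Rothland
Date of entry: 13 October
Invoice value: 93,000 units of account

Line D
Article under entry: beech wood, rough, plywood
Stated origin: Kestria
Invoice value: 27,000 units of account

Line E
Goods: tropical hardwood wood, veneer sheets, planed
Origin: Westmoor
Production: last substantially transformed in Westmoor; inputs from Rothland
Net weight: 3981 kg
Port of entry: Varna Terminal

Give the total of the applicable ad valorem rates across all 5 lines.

Line A: bamboo → 5.2; veneer sheets → 5.2.4; treated → 5.2.4.1. Scheduled 13%. No special measure applies. → 13%.
Line B: bamboo → 5.2; fibreboard → 5.2.1; rough → 5.2.1.2. Scheduled 14%. Pellucia agreement on 5.2: RVC ≥ 45% → 12% available; Pellucia agreement on 5.1.2.1: 5.2.1.2 not covered; preferential 12%. → 12%.
Line C: bamboo → 5.2; veneer sheets → 5.2.4; rough → 5.2.4.2. Scheduled 18%. No special measure applies. → 18%.
Line D: beech → 5.1; plywood → 5.1.2; rough → 5.1.2.2. Scheduled 26%. No special measure applies. → 26%.
Line E: tropical hardwood → 5.3; veneer sheets → 5.3.1; planed → 5.3.1.3. Scheduled 20%. quota on 5.3.1.3 exhausted → over-quota 34%; Westmoor agreement on 5.1.2.2: 5.3.1.3 not covered. → 34%.
Sum: 13% + 12% + 18% + 26% + 34% = 103%.

103%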